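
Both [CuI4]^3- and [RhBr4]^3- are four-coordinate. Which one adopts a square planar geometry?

[RhBr4]^3-

For [CuI4]^3-: Summing ligand charges against the −3 overall charge gives an oxidation state of +1 for copper. Group 11 minus oxidation state 1 gives a d¹⁰ configuration. A d¹⁰ ion has no crystal-field stabilisation preference between square planar and tetrahedral, so four ligands adopt the sterically favoured tetrahedral geometry. → tetrahedral.
For [RhBr4]^3-: Each bromide is −1; balancing the −3 overall charge requires Rh(I). Rhodium is a group-9 element; Rh(I) is therefore d⁸. A 4d d⁸ ion has a large crystal-field splitting; square planar leaves the high-energy d_{x²−y²} orbital empty and maximises CFSE. → square planar.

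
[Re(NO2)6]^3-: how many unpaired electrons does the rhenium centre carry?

Ligand charges: each nitro (N-bound nitrite) is −1. With an overall charge of −3 the rhenium centre must be in the +3 oxidation state.
Re sits in group 7, so the d-electron count is 7 − 3 = 4.
The spin state decides the count: a 5d ion has a large Δₒ and is invariably low-spin.
An octahedral low-spin d⁴ ion is t₂g⁴e_g⁰, giving 2 unpaired electrons.

2 unpaired electrons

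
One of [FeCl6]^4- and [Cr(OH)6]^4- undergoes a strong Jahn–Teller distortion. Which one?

[Cr(OH)6]^4-

[FeCl6]^4-: Summing ligand charges against the −4 overall charge gives an oxidation state of +2 for iron. Iron is a group-8 element; Fe(II) is therefore d⁶. Chloride is a weak-field ligand for a first-row metal, so the complex is high-spin. The d⁶ configuration leaves the e_g set evenly filled (or empty) — no strong Jahn–Teller driving force.
[Cr(OH)6]^4-: Ligand charges: each hydroxide is −1. With an overall charge of −4 the chromium centre must be in the +2 oxidation state. Group 6 minus oxidation state 2 gives a d⁴ configuration. Hydroxide is a weak-field ligand for a first-row metal, so the complex is high-spin. The t₂g³e_g¹ (high-spin) configuration has an unevenly filled e_g set; the Jahn–Teller theorem predicts a tetragonal distortion (typically axial elongation) to lift the degeneracy.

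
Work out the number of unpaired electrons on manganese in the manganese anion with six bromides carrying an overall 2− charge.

3 unpaired electrons

Ligand charges: each bromide is −1. With an overall charge of −2 the manganese centre must be in the +4 oxidation state.
Mn sits in group 7, so the d-electron count is 7 − 4 = 3.
In an octahedral field the d³ configuration is t₂g³e_g⁰ (only one arrangement possible), giving 3 unpaired electrons.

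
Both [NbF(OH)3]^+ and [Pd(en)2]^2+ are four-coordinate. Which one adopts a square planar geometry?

For [NbF(OH)3]^+: Summing ligand charges against the +1 overall charge gives an oxidation state of +5 for niobium. Group 5 minus oxidation state 5 gives a d⁰ configuration. A d⁰ ion has no crystal-field stabilisation preference between square planar and tetrahedral, so four ligands adopt the sterically favoured tetrahedral geometry. → tetrahedral.
For [Pd(en)2]^2+: Ethylenediamine is neutral; balancing the +2 overall charge requires Pd(II). Group 10 minus oxidation state 2 gives a d⁸ configuration. A 4d d⁸ ion has a large crystal-field splitting; square planar leaves the high-energy d_{x²−y²} orbital empty and maximises CFSE. → square planar.

[Pd(en)2]^2+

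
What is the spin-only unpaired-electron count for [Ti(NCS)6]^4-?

2 unpaired electrons

Ligand charges: each isothiocyanate is −1. With an overall charge of −4 the titanium centre must be in the +2 oxidation state.
Group 4 minus oxidation state 2 gives a d² configuration.
In an octahedral field the d² configuration is t₂g²e_g⁰ (only one arrangement possible), giving 2 unpaired electrons.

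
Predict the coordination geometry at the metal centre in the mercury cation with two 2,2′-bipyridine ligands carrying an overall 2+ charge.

Ligand charges: 2,2′-bipyridine is neutral. With an overall charge of +2 the mercury centre must be in the +2 oxidation state.
Mercury is a group-12 element; Hg(II) is therefore d¹⁰.
Counting donor atoms: 2×2,2′-bipyridine (bidentate) → 4 donors. Coordination number = 4.
A d¹⁰ ion has no crystal-field stabilisation preference between square planar and tetrahedral, so four ligands adopt the sterically favoured tetrahedral geometry.

tetrahedral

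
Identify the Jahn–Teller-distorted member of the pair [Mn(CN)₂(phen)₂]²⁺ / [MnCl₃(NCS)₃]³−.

[MnCl₃(NCS)₃]³−

[Mn(CN)₂(phen)₂]²⁺: Ligand charges: each cyanide is −1; 1,10-phenanthroline is neutral. With an overall charge of +2 the manganese centre must be in the +4 oxidation state. Manganese is a group-7 element; Mn(IV) is therefore d³. The d³ configuration leaves the e_g set evenly filled (or empty) — no strong Jahn–Teller driving force.
[MnCl₃(NCS)₃]³−: Summing ligand charges against the −3 overall charge gives an oxidation state of +3 for manganese. Mn sits in group 7, so the d-electron count is 7 − 3 = 4. Chloride and isothiocyanate are weak-field ligands for a first-row metal, so the complex is high-spin. The t₂g³e_g¹ (high-spin) configuration has an unevenly filled e_g set; the Jahn–Teller theorem predicts a tetragonal distortion (typically axial elongation) to lift the degeneracy.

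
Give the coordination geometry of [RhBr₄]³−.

Summing ligand charges against the −3 overall charge gives an oxidation state of +1 for rhodium.
Group 9 minus oxidation state 1 gives a d⁸ configuration.
Coordination number: 4.
A 4d d⁸ ion has a large crystal-field splitting; square planar leaves the high-energy d_{x²−y²} orbital empty and maximises CFSE.

square planar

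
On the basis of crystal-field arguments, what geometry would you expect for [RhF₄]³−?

square planar

Summing ligand charges against the −3 overall charge gives an oxidation state of +1 for rhodium.
Group 9 minus oxidation state 1 gives a d⁸ configuration.
Coordination number: 4.
A 4d d⁸ ion has a large crystal-field splitting; square planar leaves the high-energy d_{x²−y²} orbital empty and maximises CFSE.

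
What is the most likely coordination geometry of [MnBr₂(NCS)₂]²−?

tetrahedral

Each bromide is −1; each isothiocyanate is −1; balancing the −2 overall charge requires Mn(II).
Mn sits in group 7, so the d-electron count is 7 − 2 = 5.
With 4 monodentate ligands the coordination number is 4.
Bromide and isothiocyanate are weak-field ligands.
A high-spin d⁵ ion has zero CFSE in either geometry, so four ligands adopt the sterically favoured tetrahedral geometry.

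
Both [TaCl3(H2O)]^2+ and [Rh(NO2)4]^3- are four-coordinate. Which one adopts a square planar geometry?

[Rh(NO2)4]^3-

For [TaCl3(H2O)]^2+: Each chloride is −1; water is neutral; balancing the +2 overall charge requires Ta(V). Tantalum is a group-5 element; Ta(V) is therefore d⁰. A d⁰ ion has no crystal-field stabilisation preference between square planar and tetrahedral, so four ligands adopt the sterically favoured tetrahedral geometry. → tetrahedral.
For [Rh(NO2)4]^3-: Each nitro (N-bound nitrite) is −1; balancing the −3 overall charge requires Rh(I). Rhodium is a group-9 element; Rh(I) is therefore d⁸. A 4d d⁸ ion has a large crystal-field splitting; square planar leaves the high-energy d_{x²−y²} orbital empty and maximises CFSE. → square planar.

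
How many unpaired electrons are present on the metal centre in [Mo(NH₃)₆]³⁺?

3

Ligand charges: ammonia is neutral. With an overall charge of +3 the molybdenum centre must be in the +3 oxidation state.
Group 6 minus oxidation state 3 gives a d³ configuration.
In an octahedral field the d³ configuration is t₂g³e_g⁰ (only one arrangement possible), giving 3 unpaired electrons.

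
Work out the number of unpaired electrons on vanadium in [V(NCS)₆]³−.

Each isothiocyanate is −1; balancing the −3 overall charge requires V(III).
Vanadium is a group-5 element; V(III) is therefore d².
In an octahedral field the d² configuration is t₂g²e_g⁰ (only one arrangement possible), giving 2 unpaired electrons.

2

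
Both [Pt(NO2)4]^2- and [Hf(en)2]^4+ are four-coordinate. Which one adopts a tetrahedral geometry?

[Hf(en)2]^4+

For [Pt(NO2)4]^2-: Each nitro (N-bound nitrite) is −1; balancing the −2 overall charge requires Pt(II). Group 10 minus oxidation state 2 gives a d⁸ configuration. A 5d d⁸ ion has a large crystal-field splitting; square planar leaves the high-energy d_{x²−y²} orbital empty and maximises CFSE. → square planar.
For [Hf(en)2]^4+: Ligand charges: ethylenediamine is neutral. With an overall charge of +4 the hafnium centre must be in the +4 oxidation state. Hf sits in group 4, so the d-electron count is 4 − 4 = 0. A d⁰ ion has no crystal-field stabilisation preference between square planar and tetrahedral, so four ligands adopt the sterically favoured tetrahedral geometry. → tetrahedral.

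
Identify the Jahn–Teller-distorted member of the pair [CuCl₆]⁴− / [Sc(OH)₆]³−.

[CuCl₆]⁴−: Summing ligand charges against the −4 overall charge gives an oxidation state of +2 for copper. Cu sits in group 11, so the d-electron count is 11 − 2 = 9. The t₂g⁶e_g³ configuration has an unevenly filled e_g set; the Jahn–Teller theorem predicts a tetragonal distortion (typically axial elongation) to lift the degeneracy.
[Sc(OH)₆]³−: Summing ligand charges against the −3 overall charge gives an oxidation state of +3 for scandium. Scandium is a group-3 element; Sc(III) is therefore d⁰. The d⁰ configuration leaves the e_g set evenly filled (or empty) — no strong Jahn–Teller driving force.

[CuCl₆]⁴−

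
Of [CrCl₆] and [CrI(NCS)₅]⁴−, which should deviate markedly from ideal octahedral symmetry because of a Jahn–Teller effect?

[CrCl₆]: Ligand charges: each chloride is −1. With an overall charge of 0 the chromium centre must be in the +6 oxidation state. Group 6 minus oxidation state 6 gives a d⁰ configuration. The d⁰ configuration leaves the e_g set evenly filled (or empty) — no strong Jahn–Teller driving force.
[CrI(NCS)₅]⁴−: Summing ligand charges against the −4 overall charge gives an oxidation state of +2 for chromium. Chromium is a group-6 element; Cr(II) is therefore d⁴. Iodide and isothiocyanate are weak-field ligands for a first-row metal, so the complex is high-spin. The t₂g³e_g¹ (high-spin) configuration has an unevenly filled e_g set; the Jahn–Teller theorem predicts a tetragonal distortion (typically axial elongation) to lift the degeneracy.

[CrI(NCS)₅]⁴−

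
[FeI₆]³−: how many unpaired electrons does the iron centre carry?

Ligand charges: each iodide is −1. With an overall charge of −3 the iron centre must be in the +3 oxidation state.
Fe sits in group 8, so the d-electron count is 8 − 3 = 5.
The spin state decides the count: Iodide is a weak-field ligand for a first-row metal, so the complex is high-spin.
An octahedral high-spin d⁵ ion is t₂g³e_g², giving 5 unpaired electrons.

5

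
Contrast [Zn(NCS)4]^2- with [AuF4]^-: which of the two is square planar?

[AuF4]^-

For [Zn(NCS)4]^2-: Each isothiocyanate is −1; balancing the −2 overall charge requires Zn(II). Group 12 minus oxidation state 2 gives a d¹⁰ configuration. A d¹⁰ ion has no crystal-field stabilisation preference between square planar and tetrahedral, so four ligands adopt the sterically favoured tetrahedral geometry. → tetrahedral.
For [AuF4]^-: Summing ligand charges against the −1 overall charge gives an oxidation state of +3 for gold. Group 11 minus oxidation state 3 gives a d⁸ configuration. A 5d d⁸ ion has a large crystal-field splitting; square planar leaves the high-energy d_{x²−y²} orbital empty and maximises CFSE. → square planar.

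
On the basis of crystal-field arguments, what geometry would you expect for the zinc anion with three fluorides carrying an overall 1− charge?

trigonal planar

Ligand charges: each fluoride is −1. With an overall charge of −1 the zinc centre must be in the +2 oxidation state.
Zn sits in group 12, so the d-electron count is 12 − 2 = 10.
With 3 monodentate ligands the coordination number is 3.
Three ligands around a d¹⁰ centre minimise repulsion in a trigonal-planar arrangement.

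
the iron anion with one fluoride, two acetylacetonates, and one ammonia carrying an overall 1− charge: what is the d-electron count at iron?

Summing ligand charges against the −1 overall charge gives an oxidation state of +2 for iron.
Fe sits in group 8, so the d-electron count is 8 − 2 = 6.

d6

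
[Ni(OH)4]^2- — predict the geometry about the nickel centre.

tetrahedral

Ligand charges: each hydroxide is −1. With an overall charge of −2 the nickel centre must be in the +2 oxidation state.
Group 10 minus oxidation state 2 gives a d⁸ configuration.
With 4 monodentate ligands the coordination number is 4.
Hydroxide is a weak-field ligand.
With weak-field ligands the CFSE gain from square planar is small, so a 3d d⁸ ion takes the sterically preferred tetrahedral geometry.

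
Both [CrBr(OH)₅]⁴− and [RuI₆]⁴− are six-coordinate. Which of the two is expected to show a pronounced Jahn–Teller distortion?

[CrBr(OH)₅]⁴−: Ligand charges: each bromide is −1; each hydroxide is −1. With an overall charge of −4 the chromium centre must be in the +2 oxidation state. Group 6 minus oxidation state 2 gives a d⁴ configuration. Bromide and hydroxide are weak-field ligands for a first-row metal, so the complex is high-spin. The t₂g³e_g¹ (high-spin) configuration has an unevenly filled e_g set; the Jahn–Teller theorem predicts a tetragonal distortion (typically axial elongation) to lift the degeneracy.
[RuI₆]⁴−: Ligand charges: each iodide is −1. With an overall charge of −4 the ruthenium centre must be in the +2 oxidation state. Ruthenium is a group-8 element; Ru(II) is therefore d⁶. A 4d ion has a large Δₒ and is invariably low-spin. The d⁶ configuration leaves the e_g set evenly filled (or empty) — no strong Jahn–Teller driving force.

[CrBr(OH)₅]⁴−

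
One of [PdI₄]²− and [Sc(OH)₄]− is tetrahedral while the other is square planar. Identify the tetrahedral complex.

[Sc(OH)₄]−

For [PdI₄]²−: Ligand charges: each iodide is −1. With an overall charge of −2 the palladium centre must be in the +2 oxidation state. Group 10 minus oxidation state 2 gives a d⁸ configuration. A 4d d⁸ ion has a large crystal-field splitting; square planar leaves the high-energy d_{x²−y²} orbital empty and maximises CFSE. → square planar.
For [Sc(OH)₄]−: Ligand charges: each hydroxide is −1. With an overall charge of −1 the scandium centre must be in the +3 oxidation state. Sc sits in group 3, so the d-electron count is 3 − 3 = 0. A d⁰ ion has no crystal-field stabilisation preference between square planar and tetrahedral, so four ligands adopt the sterically favoured tetrahedral geometry. → tetrahedral.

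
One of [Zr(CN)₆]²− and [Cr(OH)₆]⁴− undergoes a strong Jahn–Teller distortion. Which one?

[Zr(CN)₆]²−: Each cyanide is −1; balancing the −2 overall charge requires Zr(IV). Zr sits in group 4, so the d-electron count is 4 − 4 = 0. The d⁰ configuration leaves the e_g set evenly filled (or empty) — no strong Jahn–Teller driving force.
[Cr(OH)₆]⁴−: Each hydroxide is −1; balancing the −4 overall charge requires Cr(II). Group 6 minus oxidation state 2 gives a d⁴ configuration. Hydroxide is a weak-field ligand for a first-row metal, so the complex is high-spin. The t₂g³e_g¹ (high-spin) configuration has an unevenly filled e_g set; the Jahn–Teller theorem predicts a tetragonal distortion (typically axial elongation) to lift the degeneracy.

[Cr(OH)₆]⁴−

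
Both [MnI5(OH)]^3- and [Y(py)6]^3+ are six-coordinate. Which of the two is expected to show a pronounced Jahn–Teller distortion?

[MnI5(OH)]^3-

[MnI5(OH)]^3-: Summing ligand charges against the −3 overall charge gives an oxidation state of +3 for manganese. Manganese is a group-7 element; Mn(III) is therefore d⁴. Hydroxide and iodide are weak-field ligands for a first-row metal, so the complex is high-spin. The t₂g³e_g¹ (high-spin) configuration has an unevenly filled e_g set; the Jahn–Teller theorem predicts a tetragonal distortion (typically axial elongation) to lift the degeneracy.
[Y(py)6]^3+: Pyridine is neutral; balancing the +3 overall charge requires Y(III). Group 3 minus oxidation state 3 gives a d⁰ configuration. The d⁰ configuration leaves the e_g set evenly filled (or empty) — no strong Jahn–Teller driving force.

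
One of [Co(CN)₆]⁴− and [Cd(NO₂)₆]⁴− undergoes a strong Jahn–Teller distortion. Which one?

[Co(CN)₆]⁴−

[Co(CN)₆]⁴−: Each cyanide is −1; balancing the −4 overall charge requires Co(II). Co sits in group 9, so the d-electron count is 9 − 2 = 7. Cyanide is a strong-field ligand (high in the spectrochemical series) for a first-row metal, so the complex is low-spin. The t₂g⁶e_g¹ (low-spin) configuration has an unevenly filled e_g set; the Jahn–Teller theorem predicts a tetragonal distortion (typically axial elongation) to lift the degeneracy.
[Cd(NO₂)₆]⁴−: Each nitro (N-bound nitrite) is −1; balancing the −4 overall charge requires Cd(II). Cd sits in group 12, so the d-electron count is 12 − 2 = 10. The d¹⁰ configuration leaves the e_g set evenly filled (or empty) — no strong Jahn–Teller driving force.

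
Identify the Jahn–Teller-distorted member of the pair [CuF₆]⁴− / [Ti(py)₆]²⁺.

[CuF₆]⁴−

[CuF₆]⁴−: Summing ligand charges against the −4 overall charge gives an oxidation state of +2 for copper. Cu sits in group 11, so the d-electron count is 11 − 2 = 9. The t₂g⁶e_g³ configuration has an unevenly filled e_g set; the Jahn–Teller theorem predicts a tetragonal distortion (typically axial elongation) to lift the degeneracy.
[Ti(py)₆]²⁺: Ligand charges: pyridine is neutral. With an overall charge of +2 the titanium centre must be in the +2 oxidation state. Group 4 minus oxidation state 2 gives a d² configuration. The d² configuration leaves the e_g set evenly filled (or empty) — no strong Jahn–Teller driving force.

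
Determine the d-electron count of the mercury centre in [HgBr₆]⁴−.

d10

Ligand charges: each bromide is −1. With an overall charge of −4 the mercury centre must be in the +2 oxidation state.
Mercury is a group-12 element; Hg(II) is therefore d¹⁰.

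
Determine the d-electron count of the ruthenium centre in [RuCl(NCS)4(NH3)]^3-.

d6

Ligand charges: each chloride is −1; each isothiocyanate is −1; ammonia is neutral. With an overall charge of −3 the ruthenium centre must be in the +2 oxidation state.
Ruthenium is a group-8 element; Ru(II) is therefore d⁶.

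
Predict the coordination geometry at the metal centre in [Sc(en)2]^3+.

tetrahedral

Ligand charges: ethylenediamine is neutral. With an overall charge of +3 the scandium centre must be in the +3 oxidation state.
Sc sits in group 3, so the d-electron count is 3 − 3 = 0.
Counting donor atoms: 2×ethylenediamine (bidentate) → 4 donors. Coordination number = 4.
A d⁰ ion has no crystal-field stabilisation preference between square planar and tetrahedral, so four ligands adopt the sterically favoured tetrahedral geometry.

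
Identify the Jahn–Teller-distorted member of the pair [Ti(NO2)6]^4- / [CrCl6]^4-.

[CrCl6]^4-

[Ti(NO2)6]^4-: Summing ligand charges against the −4 overall charge gives an oxidation state of +2 for titanium. Group 4 minus oxidation state 2 gives a d² configuration. The d² configuration leaves the e_g set evenly filled (or empty) — no strong Jahn–Teller driving force.
[CrCl6]^4-: Summing ligand charges against the −4 overall charge gives an oxidation state of +2 for chromium. Group 6 minus oxidation state 2 gives a d⁴ configuration. Chloride is a weak-field ligand for a first-row metal, so the complex is high-spin. The t₂g³e_g¹ (high-spin) configuration has an unevenly filled e_g set; the Jahn–Teller theorem predicts a tetragonal distortion (typically axial elongation) to lift the degeneracy.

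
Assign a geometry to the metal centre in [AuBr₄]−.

square planar

Summing ligand charges against the −1 overall charge gives an oxidation state of +3 for gold.
Group 11 minus oxidation state 3 gives a d⁸ configuration.
With 4 monodentate ligands the coordination number is 4.
A 5d d⁸ ion has a large crystal-field splitting; square planar leaves the high-energy d_{x²−y²} orbital empty and maximises CFSE.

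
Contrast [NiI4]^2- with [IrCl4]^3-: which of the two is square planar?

[IrCl4]^3-

For [NiI4]^2-: Ligand charges: each iodide is −1. With an overall charge of −2 the nickel centre must be in the +2 oxidation state. Group 10 minus oxidation state 2 gives a d⁸ configuration. Iodide is a weak-field ligand. With weak-field ligands the CFSE gain from square planar is small, so a 3d d⁸ ion takes the sterically preferred tetrahedral geometry. → tetrahedral.
For [IrCl4]^3-: Each chloride is −1; balancing the −3 overall charge requires Ir(I). Group 9 minus oxidation state 1 gives a d⁸ configuration. A 5d d⁸ ion has a large crystal-field splitting; square planar leaves the high-energy d_{x²−y²} orbital empty and maximises CFSE. → square planar.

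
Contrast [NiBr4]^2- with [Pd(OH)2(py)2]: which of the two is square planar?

For [NiBr4]^2-: Summing ligand charges against the −2 overall charge gives an oxidation state of +2 for nickel. Nickel is a group-10 element; Ni(II) is therefore d⁸. Bromide is a weak-field ligand. With weak-field ligands the CFSE gain from square planar is small, so a 3d d⁸ ion takes the sterically preferred tetrahedral geometry. → tetrahedral.
For [Pd(OH)2(py)2]: Each hydroxide is −1; pyridine is neutral; balancing the 0 overall charge requires Pd(II). Pd sits in group 10, so the d-electron count is 10 − 2 = 8. A 4d d⁸ ion has a large crystal-field splitting; square planar leaves the high-energy d_{x²−y²} orbital empty and maximises CFSE. → square planar.

[Pd(OH)2(py)2]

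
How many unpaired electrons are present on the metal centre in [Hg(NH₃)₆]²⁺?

0

Ligand charges: ammonia is neutral. With an overall charge of +2 the mercury centre must be in the +2 oxidation state.
Group 12 minus oxidation state 2 gives a d¹⁰ configuration.
In an octahedral field the d¹⁰ configuration is t₂g⁶e_g⁴, giving 0 unpaired electrons.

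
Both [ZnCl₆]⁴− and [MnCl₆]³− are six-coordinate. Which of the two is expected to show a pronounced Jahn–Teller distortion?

[ZnCl₆]⁴−: Each chloride is −1; balancing the −4 overall charge requires Zn(II). Group 12 minus oxidation state 2 gives a d¹⁰ configuration. The d¹⁰ configuration leaves the e_g set evenly filled (or empty) — no strong Jahn–Teller driving force.
[MnCl₆]³−: Ligand charges: each chloride is −1. With an overall charge of −3 the manganese centre must be in the +3 oxidation state. Mn sits in group 7, so the d-electron count is 7 − 3 = 4. Chloride is a weak-field ligand for a first-row metal, so the complex is high-spin. The t₂g³e_g¹ (high-spin) configuration has an unevenly filled e_g set; the Jahn–Teller theorem predicts a tetragonal distortion (typically axial elongation) to lift the degeneracy.

[MnCl₆]³−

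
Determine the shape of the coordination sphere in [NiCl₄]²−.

Each chloride is −1; balancing the −2 overall charge requires Ni(II).
Nickel is a group-10 element; Ni(II) is therefore d⁸.
Coordination number: 4.
Chloride is a weak-field ligand.
With weak-field ligands the CFSE gain from square planar is small, so a 3d d⁸ ion takes the sterically preferred tetrahedral geometry.

tetrahedral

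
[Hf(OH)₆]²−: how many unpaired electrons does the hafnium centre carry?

Each hydroxide is −1; balancing the −2 overall charge requires Hf(IV).
Hf sits in group 4, so the d-electron count is 4 − 4 = 0.
In an octahedral field the d⁰ configuration is t₂g⁰e_g⁰, giving 0 unpaired electrons.

0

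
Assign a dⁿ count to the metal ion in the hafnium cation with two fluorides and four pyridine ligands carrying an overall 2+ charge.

Ligand charges: each fluoride is −1; pyridine is neutral. With an overall charge of +2 the hafnium centre must be in the +4 oxidation state.
Hf sits in group 4, so the d-electron count is 4 − 4 = 0.

d0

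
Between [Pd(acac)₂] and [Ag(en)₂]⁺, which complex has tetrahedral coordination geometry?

For [Pd(acac)₂]: Each acetylacetonate is −1; balancing the 0 overall charge requires Pd(II). Pd sits in group 10, so the d-electron count is 10 − 2 = 8. A 4d d⁸ ion has a large crystal-field splitting; square planar leaves the high-energy d_{x²−y²} orbital empty and maximises CFSE. → square planar.
For [Ag(en)₂]⁺: Ligand charges: ethylenediamine is neutral. With an overall charge of +1 the silver centre must be in the +1 oxidation state. Group 11 minus oxidation state 1 gives a d¹⁰ configuration. A d¹⁰ ion has no crystal-field stabilisation preference between square planar and tetrahedral, so four ligands adopt the sterically favoured tetrahedral geometry. → tetrahedral.

[Ag(en)₂]⁺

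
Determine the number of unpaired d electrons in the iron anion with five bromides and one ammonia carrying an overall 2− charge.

5

Each bromide is −1; ammonia is neutral; balancing the −2 overall charge requires Fe(III).
Iron is a group-8 element; Fe(III) is therefore d⁵.
The spin state decides the count: Bromide is a weak-field ligand for a first-row metal, so the complex is high-spin.
An octahedral high-spin d⁵ ion is t₂g³e_g², giving 5 unpaired electrons.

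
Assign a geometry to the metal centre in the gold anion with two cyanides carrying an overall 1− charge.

linear

Ligand charges: each cyanide is −1. With an overall charge of −1 the gold centre must be in the +1 oxidation state.
Au sits in group 11, so the d-electron count is 11 − 1 = 10.
With 2 monodentate ligands the coordination number is 2.
A d¹⁰ ion with only two ligands adopts a linear arrangement (sp hybridisation; no CFSE preference).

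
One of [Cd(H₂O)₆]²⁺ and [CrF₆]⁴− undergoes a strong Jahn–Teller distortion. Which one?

[CrF₆]⁴−

[Cd(H₂O)₆]²⁺: Ligand charges: water is neutral. With an overall charge of +2 the cadmium centre must be in the +2 oxidation state. Group 12 minus oxidation state 2 gives a d¹⁰ configuration. The d¹⁰ configuration leaves the e_g set evenly filled (or empty) — no strong Jahn–Teller driving force.
[CrF₆]⁴−: Summing ligand charges against the −4 overall charge gives an oxidation state of +2 for chromium. Cr sits in group 6, so the d-electron count is 6 − 2 = 4. Fluoride is a weak-field ligand for a first-row metal, so the complex is high-spin. The t₂g³e_g¹ (high-spin) configuration has an unevenly filled e_g set; the Jahn–Teller theorem predicts a tetragonal distortion (typically axial elongation) to lift the degeneracy.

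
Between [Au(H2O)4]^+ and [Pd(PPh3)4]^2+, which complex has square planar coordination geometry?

[Pd(PPh3)4]^2+

For [Au(H2O)4]^+: Ligand charges: water is neutral. With an overall charge of +1 the gold centre must be in the +1 oxidation state. Gold is a group-11 element; Au(I) is therefore d¹⁰. A d¹⁰ ion has no crystal-field stabilisation preference between square planar and tetrahedral, so four ligands adopt the sterically favoured tetrahedral geometry. → tetrahedral.
For [Pd(PPh3)4]^2+: Ligand charges: triphenylphosphine is neutral. With an overall charge of +2 the palladium centre must be in the +2 oxidation state. Palladium is a group-10 element; Pd(II) is therefore d⁸. A 4d d⁸ ion has a large crystal-field splitting; square planar leaves the high-energy d_{x²−y²} orbital empty and maximises CFSE. → square planar.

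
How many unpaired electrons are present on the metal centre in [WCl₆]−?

1

Summing ligand charges against the −1 overall charge gives an oxidation state of +5 for tungsten.
Group 6 minus oxidation state 5 gives a d¹ configuration.
In an octahedral field the d¹ configuration is t₂g¹e_g⁰ (only one arrangement possible), giving 1 unpaired electron.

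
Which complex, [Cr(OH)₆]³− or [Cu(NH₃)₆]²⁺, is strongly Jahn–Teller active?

[Cr(OH)₆]³−: Ligand charges: each hydroxide is −1. With an overall charge of −3 the chromium centre must be in the +3 oxidation state. Group 6 minus oxidation state 3 gives a d³ configuration. The d³ configuration leaves the e_g set evenly filled (or empty) — no strong Jahn–Teller driving force.
[Cu(NH₃)₆]²⁺: Ammonia is neutral; balancing the +2 overall charge requires Cu(II). Cu sits in group 11, so the d-electron count is 11 − 2 = 9. The t₂g⁶e_g³ configuration has an unevenly filled e_g set; the Jahn–Teller theorem predicts a tetragonal distortion (typically axial elongation) to lift the degeneracy.

[Cu(NH₃)₆]²⁺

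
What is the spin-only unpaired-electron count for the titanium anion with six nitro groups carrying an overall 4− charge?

Ligand charges: each nitro (N-bound nitrite) is −1. With an overall charge of −4 the titanium centre must be in the +2 oxidation state.
Ti sits in group 4, so the d-electron count is 4 − 2 = 2.
In an octahedral field the d² configuration is t₂g²e_g⁰ (only one arrangement possible), giving 2 unpaired electrons.

2 unpaired electrons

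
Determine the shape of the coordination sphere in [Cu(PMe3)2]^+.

Trimethylphosphine is neutral; balancing the +1 overall charge requires Cu(I).
Group 11 minus oxidation state 1 gives a d¹⁰ configuration.
With 2 monodentate ligands the coordination number is 2.
A d¹⁰ ion with only two ligands adopts a linear arrangement (sp hybridisation; no CFSE preference).

linear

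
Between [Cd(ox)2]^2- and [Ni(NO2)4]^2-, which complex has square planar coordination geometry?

For [Cd(ox)2]^2-: Summing ligand charges against the −2 overall charge gives an oxidation state of +2 for cadmium. Cadmium is a group-12 element; Cd(II) is therefore d¹⁰. A d¹⁰ ion has no crystal-field stabilisation preference between square planar and tetrahedral, so four ligands adopt the sterically favoured tetrahedral geometry. → tetrahedral.
For [Ni(NO2)4]^2-: Each nitro (N-bound nitrite) is −1; balancing the −2 overall charge requires Ni(II). Ni sits in group 10, so the d-electron count is 10 − 2 = 8. Nitro (N-bound nitrite) is a strong-field ligand (high in the spectrochemical series). A 3d d⁸ ion with strong-field ligands gains enough CFSE to favour square planar over tetrahedral. → square planar.

[Ni(NO2)4]^2-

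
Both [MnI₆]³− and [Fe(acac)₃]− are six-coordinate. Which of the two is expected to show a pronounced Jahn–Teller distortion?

[MnI₆]³−

[MnI₆]³−: Summing ligand charges against the −3 overall charge gives an oxidation state of +3 for manganese. Group 7 minus oxidation state 3 gives a d⁴ configuration. Iodide is a weak-field ligand for a first-row metal, so the complex is high-spin. The t₂g³e_g¹ (high-spin) configuration has an unevenly filled e_g set; the Jahn–Teller theorem predicts a tetragonal distortion (typically axial elongation) to lift the degeneracy.
[Fe(acac)₃]−: Each acetylacetonate is −1; balancing the −1 overall charge requires Fe(II). Iron is a group-8 element; Fe(II) is therefore d⁶. Acetylacetonate is a weak-field ligand for a first-row metal, so the complex is high-spin. The d⁶ configuration leaves the e_g set evenly filled (or empty) — no strong Jahn–Teller driving force.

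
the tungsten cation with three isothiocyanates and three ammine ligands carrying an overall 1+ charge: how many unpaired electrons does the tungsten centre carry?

2

Ligand charges: each isothiocyanate is −1; ammonia is neutral. With an overall charge of +1 the tungsten centre must be in the +4 oxidation state.
W sits in group 6, so the d-electron count is 6 − 4 = 2.
In an octahedral field the d² configuration is t₂g²e_g⁰ (only one arrangement possible), giving 2 unpaired electrons.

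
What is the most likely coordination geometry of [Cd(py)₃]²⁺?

Summing ligand charges against the +2 overall charge gives an oxidation state of +2 for cadmium.
Cadmium is a group-12 element; Cd(II) is therefore d¹⁰.
Coordination number: 3.
Three ligands around a d¹⁰ centre minimise repulsion in a trigonal-planar arrangement.

trigonal planar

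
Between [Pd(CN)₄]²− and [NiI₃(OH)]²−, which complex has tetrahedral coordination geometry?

[NiI₃(OH)]²−

For [Pd(CN)₄]²−: Each cyanide is −1; balancing the −2 overall charge requires Pd(II). Pd sits in group 10, so the d-electron count is 10 − 2 = 8. A 4d d⁸ ion has a large crystal-field splitting; square planar leaves the high-energy d_{x²−y²} orbital empty and maximises CFSE. → square planar.
For [NiI₃(OH)]²−: Ligand charges: each iodide is −1; each hydroxide is −1. With an overall charge of −2 the nickel centre must be in the +2 oxidation state. Nickel is a group-10 element; Ni(II) is therefore d⁸. Hydroxide and iodide are weak-field ligands. With weak-field ligands the CFSE gain from square planar is small, so a 3d d⁸ ion takes the sterically preferred tetrahedral geometry. → tetrahedral.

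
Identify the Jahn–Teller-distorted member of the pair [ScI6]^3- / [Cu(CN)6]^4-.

[Cu(CN)6]^4-

[ScI6]^3-: Each iodide is −1; balancing the −3 overall charge requires Sc(III). Group 3 minus oxidation state 3 gives a d⁰ configuration. The d⁰ configuration leaves the e_g set evenly filled (or empty) — no strong Jahn–Teller driving force.
[Cu(CN)6]^4-: Summing ligand charges against the −4 overall charge gives an oxidation state of +2 for copper. Copper is a group-11 element; Cu(II) is therefore d⁹. The t₂g⁶e_g³ configuration has an unevenly filled e_g set; the Jahn–Teller theorem predicts a tetragonal distortion (typically axial elongation) to lift the degeneracy.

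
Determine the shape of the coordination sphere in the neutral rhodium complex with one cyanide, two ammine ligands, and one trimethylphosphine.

Ligand charges: each cyanide is −1; ammonia is neutral; trimethylphosphine is neutral. With an overall charge of 0 the rhodium centre must be in the +1 oxidation state.
Rh sits in group 9, so the d-electron count is 9 − 1 = 8.
Coordination number: 4.
A 4d d⁸ ion has a large crystal-field splitting; square planar leaves the high-energy d_{x²−y²} orbital empty and maximises CFSE.

square planar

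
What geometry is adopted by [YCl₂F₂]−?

Ligand charges: each chloride is −1; each fluoride is −1. With an overall charge of −1 the yttrium centre must be in the +3 oxidation state.
Group 3 minus oxidation state 3 gives a d⁰ configuration.
Coordination number: 4.
A d⁰ ion has no crystal-field stabilisation preference between square planar and tetrahedral, so four ligands adopt the sterically favoured tetrahedral geometry.

tetrahedral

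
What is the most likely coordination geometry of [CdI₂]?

linear

Summing ligand charges against the 0 overall charge gives an oxidation state of +2 for cadmium.
Group 12 minus oxidation state 2 gives a d¹⁰ configuration.
Coordination number: 2.
A d¹⁰ ion with only two ligands adopts a linear arrangement (sp hybridisation; no CFSE preference).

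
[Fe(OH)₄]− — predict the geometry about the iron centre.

tetrahedral

Each hydroxide is −1; balancing the −1 overall charge requires Fe(III).
Iron is a group-8 element; Fe(III) is therefore d⁵.
Coordination number: 4.
Hydroxide is a weak-field ligand.
A high-spin d⁵ ion has zero CFSE in either geometry, so four ligands adopt the sterically favoured tetrahedral geometry.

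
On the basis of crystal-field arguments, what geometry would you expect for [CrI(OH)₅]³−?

Summing ligand charges against the −3 overall charge gives an oxidation state of +3 for chromium.
Group 6 minus oxidation state 3 gives a d³ configuration.
With 6 monodentate ligands the coordination number is 6.
Six donors around a single metal centre give an octahedral coordination sphere.

octahedral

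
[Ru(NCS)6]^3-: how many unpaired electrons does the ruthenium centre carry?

1

Summing ligand charges against the −3 overall charge gives an oxidation state of +3 for ruthenium.
Ru sits in group 8, so the d-electron count is 8 − 3 = 5.
The spin state decides the count: a 4d ion has a large Δₒ and is invariably low-spin.
An octahedral low-spin d⁵ ion is t₂g⁵e_g⁰, giving 1 unpaired electron.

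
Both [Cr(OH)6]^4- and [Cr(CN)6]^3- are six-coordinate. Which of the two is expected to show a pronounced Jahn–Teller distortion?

[Cr(OH)6]^4-

[Cr(OH)6]^4-: Ligand charges: each hydroxide is −1. With an overall charge of −4 the chromium centre must be in the +2 oxidation state. Chromium is a group-6 element; Cr(II) is therefore d⁴. Hydroxide is a weak-field ligand for a first-row metal, so the complex is high-spin. The t₂g³e_g¹ (high-spin) configuration has an unevenly filled e_g set; the Jahn–Teller theorem predicts a tetragonal distortion (typically axial elongation) to lift the degeneracy.
[Cr(CN)6]^3-: Ligand charges: each cyanide is −1. With an overall charge of −3 the chromium centre must be in the +3 oxidation state. Group 6 minus oxidation state 3 gives a d³ configuration. The d³ configuration leaves the e_g set evenly filled (or empty) — no strong Jahn–Teller driving force.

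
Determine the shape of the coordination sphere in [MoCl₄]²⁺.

tetrahedral

Ligand charges: each chloride is −1. With an overall charge of +2 the molybdenum centre must be in the +6 oxidation state.
Molybdenum is a group-6 element; Mo(VI) is therefore d⁰.
Coordination number: 4.
A d⁰ ion has no crystal-field stabilisation preference between square planar and tetrahedral, so four ligands adopt the sterically favoured tetrahedral geometry.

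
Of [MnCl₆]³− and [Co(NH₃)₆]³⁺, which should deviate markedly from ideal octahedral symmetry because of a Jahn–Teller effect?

[MnCl₆]³−: Each chloride is −1; balancing the −3 overall charge requires Mn(III). Mn sits in group 7, so the d-electron count is 7 − 3 = 4. Chloride is a weak-field ligand for a first-row metal, so the complex is high-spin. The t₂g³e_g¹ (high-spin) configuration has an unevenly filled e_g set; the Jahn–Teller theorem predicts a tetragonal distortion (typically axial elongation) to lift the degeneracy.
[Co(NH₃)₆]³⁺: Ligand charges: ammonia is neutral. With an overall charge of +3 the cobalt centre must be in the +3 oxidation state. Co sits in group 9, so the d-electron count is 9 − 3 = 6. Co(III) has an exceptionally large octahedral splitting and is low-spin with essentially every ligand except fluoride. The d⁶ configuration leaves the e_g set evenly filled (or empty) — no strong Jahn–Teller driving force.

[MnCl₆]³−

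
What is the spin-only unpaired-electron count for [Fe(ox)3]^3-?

5 unpaired electrons

Ligand charges: each oxalate is −2. With an overall charge of −3 the iron centre must be in the +3 oxidation state.
Fe sits in group 8, so the d-electron count is 8 − 3 = 5.
Counting donor atoms: 3×oxalate (bidentate) → 6 donors. Coordination number = 6.
The spin state decides the count: Oxalate is a weak-field ligand for a first-row metal, so the complex is high-spin.
An octahedral high-spin d⁵ ion is t₂g³e_g², giving 5 unpaired electrons.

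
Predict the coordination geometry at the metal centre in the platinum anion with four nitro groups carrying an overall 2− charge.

Each nitro (N-bound nitrite) is −1; balancing the −2 overall charge requires Pt(II).
Platinum is a group-10 element; Pt(II) is therefore d⁸.
Coordination number: 4.
A 5d d⁸ ion has a large crystal-field splitting; square planar leaves the high-energy d_{x²−y²} orbital empty and maximises CFSE.

square planar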